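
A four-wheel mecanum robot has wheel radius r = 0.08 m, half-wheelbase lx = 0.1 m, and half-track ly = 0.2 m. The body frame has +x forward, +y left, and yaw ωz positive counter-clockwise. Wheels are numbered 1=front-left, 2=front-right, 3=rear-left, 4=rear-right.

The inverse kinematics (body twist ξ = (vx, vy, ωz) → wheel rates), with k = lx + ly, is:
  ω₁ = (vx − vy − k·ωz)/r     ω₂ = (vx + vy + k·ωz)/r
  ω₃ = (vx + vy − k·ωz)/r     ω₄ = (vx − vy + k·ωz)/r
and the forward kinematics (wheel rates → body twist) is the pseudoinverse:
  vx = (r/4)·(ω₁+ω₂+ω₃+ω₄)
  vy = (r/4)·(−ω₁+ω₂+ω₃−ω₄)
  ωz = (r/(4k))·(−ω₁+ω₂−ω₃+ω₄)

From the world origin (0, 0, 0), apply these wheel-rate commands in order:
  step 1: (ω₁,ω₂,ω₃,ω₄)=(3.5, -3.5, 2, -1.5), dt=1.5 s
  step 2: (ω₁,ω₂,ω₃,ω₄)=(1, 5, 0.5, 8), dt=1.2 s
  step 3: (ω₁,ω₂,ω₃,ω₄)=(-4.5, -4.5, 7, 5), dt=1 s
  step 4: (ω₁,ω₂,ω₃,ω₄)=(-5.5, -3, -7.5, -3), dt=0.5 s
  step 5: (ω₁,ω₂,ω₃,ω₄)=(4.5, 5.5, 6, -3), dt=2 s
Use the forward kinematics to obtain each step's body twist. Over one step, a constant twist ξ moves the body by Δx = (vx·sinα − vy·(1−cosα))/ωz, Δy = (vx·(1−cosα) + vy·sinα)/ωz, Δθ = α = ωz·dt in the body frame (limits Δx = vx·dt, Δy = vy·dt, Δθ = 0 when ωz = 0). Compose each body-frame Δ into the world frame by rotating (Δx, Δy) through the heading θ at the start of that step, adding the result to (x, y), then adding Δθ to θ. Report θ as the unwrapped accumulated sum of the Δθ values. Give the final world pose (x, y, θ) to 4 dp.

(0.6950, -0.2550, -1.0967)

step 1: ξ=(vx,vy,ωz)=(0.0100, -0.0700, -0.7000), dt=1.5 → body Δ=(-0.0379, -0.0939, -1.0500) → world pose (-0.0379, -0.0939, -1.0500)
step 2: ξ=(vx,vy,ωz)=(0.2900, -0.0700, 0.7667), dt=1.2 → body Δ=(0.3369, 0.0765, 0.9200) → world pose (0.1961, -0.3481, -0.1300)
step 3: ξ=(vx,vy,ωz)=(0.0600, 0.0400, -0.1333), dt=1.0 → body Δ=(0.0625, 0.0359, -0.1333) → world pose (0.2627, -0.3207, -0.2633)
step 4: ξ=(vx,vy,ωz)=(-0.3800, -0.0400, 0.4667), dt=0.5 → body Δ=(-0.1860, -0.0419, 0.2333) → world pose (0.0723, -0.3127, -0.0300)
step 5: ξ=(vx,vy,ωz)=(0.2600, 0.2000, -0.5333), dt=2.0 → body Δ=(0.6207, 0.0763, -1.0667) → world pose (0.6950, -0.2550, -1.0967)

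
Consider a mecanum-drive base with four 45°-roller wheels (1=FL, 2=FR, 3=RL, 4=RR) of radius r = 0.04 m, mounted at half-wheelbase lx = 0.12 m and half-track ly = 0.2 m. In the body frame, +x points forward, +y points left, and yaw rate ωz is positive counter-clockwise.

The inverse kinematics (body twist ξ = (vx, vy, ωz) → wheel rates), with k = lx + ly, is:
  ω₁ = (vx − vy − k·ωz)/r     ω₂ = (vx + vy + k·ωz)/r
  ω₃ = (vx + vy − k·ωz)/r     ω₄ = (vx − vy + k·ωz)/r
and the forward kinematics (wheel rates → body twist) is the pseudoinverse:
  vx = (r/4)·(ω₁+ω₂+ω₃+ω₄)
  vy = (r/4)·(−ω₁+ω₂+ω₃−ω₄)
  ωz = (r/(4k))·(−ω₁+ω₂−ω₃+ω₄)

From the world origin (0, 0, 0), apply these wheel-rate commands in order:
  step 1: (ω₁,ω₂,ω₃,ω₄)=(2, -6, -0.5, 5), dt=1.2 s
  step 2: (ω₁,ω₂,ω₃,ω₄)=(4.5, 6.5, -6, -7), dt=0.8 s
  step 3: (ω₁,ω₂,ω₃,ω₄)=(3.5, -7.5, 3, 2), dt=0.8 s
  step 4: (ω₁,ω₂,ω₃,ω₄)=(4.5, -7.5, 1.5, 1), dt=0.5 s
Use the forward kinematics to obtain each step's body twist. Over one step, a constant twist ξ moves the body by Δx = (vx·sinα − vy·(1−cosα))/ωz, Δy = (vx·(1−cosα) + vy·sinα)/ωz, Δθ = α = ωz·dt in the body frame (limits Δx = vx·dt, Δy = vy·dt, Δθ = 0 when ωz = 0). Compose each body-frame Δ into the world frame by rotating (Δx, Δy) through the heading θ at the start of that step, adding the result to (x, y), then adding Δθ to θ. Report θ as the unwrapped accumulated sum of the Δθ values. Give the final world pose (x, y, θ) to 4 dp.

step 1: ξ=(vx,vy,ωz)=(0.0050, -0.1350, -0.0781), dt=1.2 → body Δ=(-0.0016, -0.1620, -0.0938) → world pose (-0.0016, -0.1620, -0.0938)
step 2: ξ=(vx,vy,ωz)=(-0.0200, 0.0300, 0.0312), dt=0.8 → body Δ=(-0.0163, 0.0238, 0.0250) → world pose (-0.0156, -0.1368, -0.0688)
step 3: ξ=(vx,vy,ωz)=(0.0100, -0.1000, -0.3750), dt=0.8 → body Δ=(-0.0040, -0.0800, -0.3000) → world pose (-0.0251, -0.2164, -0.3688)
step 4: ξ=(vx,vy,ωz)=(-0.0050, -0.1150, -0.3906), dt=0.5 → body Δ=(-0.0081, -0.0569, -0.1953) → world pose (-0.0532, -0.2665, -0.5641)

(-0.0532, -0.2665, -0.5641)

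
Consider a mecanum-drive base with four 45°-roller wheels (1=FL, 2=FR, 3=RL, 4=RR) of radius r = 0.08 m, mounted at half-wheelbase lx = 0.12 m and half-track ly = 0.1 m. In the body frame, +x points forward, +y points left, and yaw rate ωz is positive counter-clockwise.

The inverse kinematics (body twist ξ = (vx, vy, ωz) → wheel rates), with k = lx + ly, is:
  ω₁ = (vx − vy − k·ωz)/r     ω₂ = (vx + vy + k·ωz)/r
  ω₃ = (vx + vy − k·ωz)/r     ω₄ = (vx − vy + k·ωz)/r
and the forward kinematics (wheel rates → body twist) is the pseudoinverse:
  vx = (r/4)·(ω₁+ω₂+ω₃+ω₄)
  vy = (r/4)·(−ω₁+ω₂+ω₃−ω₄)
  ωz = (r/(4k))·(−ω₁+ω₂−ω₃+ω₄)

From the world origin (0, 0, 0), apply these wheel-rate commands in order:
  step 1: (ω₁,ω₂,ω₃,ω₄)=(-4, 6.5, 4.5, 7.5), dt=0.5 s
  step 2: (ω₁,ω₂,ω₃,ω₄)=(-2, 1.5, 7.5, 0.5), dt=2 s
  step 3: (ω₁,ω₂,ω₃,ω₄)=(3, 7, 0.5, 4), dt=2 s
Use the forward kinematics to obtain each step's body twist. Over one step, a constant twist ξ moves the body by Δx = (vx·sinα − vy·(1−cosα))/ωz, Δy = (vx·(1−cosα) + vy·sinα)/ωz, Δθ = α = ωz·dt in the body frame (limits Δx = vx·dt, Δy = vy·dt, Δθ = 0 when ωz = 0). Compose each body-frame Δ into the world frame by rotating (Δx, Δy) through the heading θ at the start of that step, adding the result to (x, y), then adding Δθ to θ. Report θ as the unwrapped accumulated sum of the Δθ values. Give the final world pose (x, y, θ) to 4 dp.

step 1: ξ=(vx,vy,ωz)=(0.2900, 0.1500, 1.2273), dt=0.5 → body Δ=(0.1138, 0.1135, 0.6136) → world pose (0.1138, 0.1135, 0.6136)
step 2: ξ=(vx,vy,ωz)=(0.1500, 0.2100, -0.3182), dt=2.0 → body Δ=(0.4093, 0.2999, -0.6364) → world pose (0.2757, 0.5944, -0.0227)
step 3: ξ=(vx,vy,ωz)=(0.2900, 0.0100, 0.6818), dt=2.0 → body Δ=(0.4046, 0.3522, 1.3636) → world pose (0.6882, 0.9374, 1.3409)

(0.6882, 0.9374, 1.3409)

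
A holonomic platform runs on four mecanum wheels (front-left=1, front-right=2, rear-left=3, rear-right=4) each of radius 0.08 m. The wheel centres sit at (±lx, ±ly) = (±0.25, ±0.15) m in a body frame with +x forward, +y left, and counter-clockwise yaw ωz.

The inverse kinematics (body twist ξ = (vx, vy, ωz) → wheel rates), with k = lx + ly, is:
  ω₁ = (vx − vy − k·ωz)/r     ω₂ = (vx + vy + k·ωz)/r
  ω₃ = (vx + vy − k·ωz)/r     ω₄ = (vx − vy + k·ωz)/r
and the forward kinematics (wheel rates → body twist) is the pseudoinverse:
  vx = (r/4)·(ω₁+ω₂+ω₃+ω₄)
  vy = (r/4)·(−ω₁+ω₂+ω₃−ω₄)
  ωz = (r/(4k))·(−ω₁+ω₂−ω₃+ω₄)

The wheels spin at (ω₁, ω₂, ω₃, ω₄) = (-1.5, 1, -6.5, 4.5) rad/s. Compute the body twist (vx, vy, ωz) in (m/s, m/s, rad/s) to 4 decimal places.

k = lx + ly = 0.25 + 0.15 = 0.4000
ω₁+ω₂+ω₃+ω₄ = -2.5000  →  vx = (0.08/4)·-2.5000 = -0.0500
−ω₁+ω₂+ω₃−ω₄ = -8.5000  →  vy = (0.08/4)·-8.5000 = -0.1700
−ω₁+ω₂−ω₃+ω₄ = 13.5000  →  ωz = (0.08/1.6000)·13.5000 = 0.6750

(-0.0500, -0.1700, 0.6750)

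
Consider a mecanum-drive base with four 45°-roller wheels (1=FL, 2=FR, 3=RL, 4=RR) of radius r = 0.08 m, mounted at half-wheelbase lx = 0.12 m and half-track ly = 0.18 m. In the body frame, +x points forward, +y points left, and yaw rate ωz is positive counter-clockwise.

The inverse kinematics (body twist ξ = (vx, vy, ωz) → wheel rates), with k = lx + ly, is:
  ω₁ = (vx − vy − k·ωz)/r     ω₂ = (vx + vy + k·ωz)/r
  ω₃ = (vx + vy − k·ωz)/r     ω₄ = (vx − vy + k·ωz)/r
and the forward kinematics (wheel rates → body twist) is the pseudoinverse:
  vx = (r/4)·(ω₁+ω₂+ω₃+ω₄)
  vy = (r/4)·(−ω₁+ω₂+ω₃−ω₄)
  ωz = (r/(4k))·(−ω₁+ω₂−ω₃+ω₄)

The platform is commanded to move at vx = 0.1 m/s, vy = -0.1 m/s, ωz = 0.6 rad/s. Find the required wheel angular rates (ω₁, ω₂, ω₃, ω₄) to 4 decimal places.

k = lx + ly = 0.12 + 0.18 = 0.3000;  k·ωz = 0.3000·0.6 = 0.1800
ω₁ (FL) = (vx − vy − k·ωz)/r = 0.0200/0.08 = 0.2500
ω₂ (FR) = (vx + vy + k·ωz)/r = 0.1800/0.08 = 2.2500
ω₃ (RL) = (vx + vy − k·ωz)/r = -0.1800/0.08 = -2.2500
ω₄ (RR) = (vx − vy + k·ωz)/r = 0.3800/0.08 = 4.7500

(0.2500, 2.2500, -2.2500, 4.7500)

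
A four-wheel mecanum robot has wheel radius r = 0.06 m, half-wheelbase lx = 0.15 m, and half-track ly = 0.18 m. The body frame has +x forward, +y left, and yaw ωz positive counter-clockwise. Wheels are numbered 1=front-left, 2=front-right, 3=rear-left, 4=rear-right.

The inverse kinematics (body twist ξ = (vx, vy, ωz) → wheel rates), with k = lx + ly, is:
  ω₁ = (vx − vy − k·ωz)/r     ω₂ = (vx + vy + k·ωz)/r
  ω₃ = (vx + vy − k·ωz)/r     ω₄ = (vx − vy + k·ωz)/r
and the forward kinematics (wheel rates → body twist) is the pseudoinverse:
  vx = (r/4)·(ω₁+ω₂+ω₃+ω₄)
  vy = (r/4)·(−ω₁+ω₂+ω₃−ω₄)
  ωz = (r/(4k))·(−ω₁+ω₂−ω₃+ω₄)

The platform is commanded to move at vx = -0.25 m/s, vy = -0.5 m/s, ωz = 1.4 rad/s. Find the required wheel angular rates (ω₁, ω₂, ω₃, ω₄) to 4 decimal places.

(-3.5333, -4.8000, -20.2000, 11.8667)

k = lx + ly = 0.15 + 0.18 = 0.3300;  k·ωz = 0.3300·1.4 = 0.4620
ω₁ (FL) = (vx − vy − k·ωz)/r = -0.2120/0.06 = -3.5333
ω₂ (FR) = (vx + vy + k·ωz)/r = -0.2880/0.06 = -4.8000
ω₃ (RL) = (vx + vy − k·ωz)/r = -1.2120/0.06 = -20.2000
ω₄ (RR) = (vx − vy + k·ωz)/r = 0.7120/0.06 = 11.8667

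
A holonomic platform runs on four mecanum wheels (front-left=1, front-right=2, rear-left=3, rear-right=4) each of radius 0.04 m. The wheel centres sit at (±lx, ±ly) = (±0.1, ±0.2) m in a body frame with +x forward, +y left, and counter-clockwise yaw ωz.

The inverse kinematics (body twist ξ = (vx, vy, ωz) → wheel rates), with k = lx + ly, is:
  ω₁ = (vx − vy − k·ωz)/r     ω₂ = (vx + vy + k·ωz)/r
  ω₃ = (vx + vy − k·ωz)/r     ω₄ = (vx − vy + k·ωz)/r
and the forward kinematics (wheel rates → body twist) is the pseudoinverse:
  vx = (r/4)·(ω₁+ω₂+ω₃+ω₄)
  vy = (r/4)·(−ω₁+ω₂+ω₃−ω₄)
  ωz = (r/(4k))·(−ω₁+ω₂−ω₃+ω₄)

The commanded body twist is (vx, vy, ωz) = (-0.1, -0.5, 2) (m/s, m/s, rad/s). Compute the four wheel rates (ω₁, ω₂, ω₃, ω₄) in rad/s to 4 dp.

k = lx + ly = 0.1 + 0.2 = 0.3000;  k·ωz = 0.3000·2 = 0.6000
ω₁ (FL) = (vx − vy − k·ωz)/r = -0.2000/0.04 = -5.0000
ω₂ (FR) = (vx + vy + k·ωz)/r = 0.0000/0.04 = 0.0000
ω₃ (RL) = (vx + vy − k·ωz)/r = -1.2000/0.04 = -30.0000
ω₄ (RR) = (vx − vy + k·ωz)/r = 1.0000/0.04 = 25.0000

(-5.0000, 0.0000, -30.0000, 25.0000)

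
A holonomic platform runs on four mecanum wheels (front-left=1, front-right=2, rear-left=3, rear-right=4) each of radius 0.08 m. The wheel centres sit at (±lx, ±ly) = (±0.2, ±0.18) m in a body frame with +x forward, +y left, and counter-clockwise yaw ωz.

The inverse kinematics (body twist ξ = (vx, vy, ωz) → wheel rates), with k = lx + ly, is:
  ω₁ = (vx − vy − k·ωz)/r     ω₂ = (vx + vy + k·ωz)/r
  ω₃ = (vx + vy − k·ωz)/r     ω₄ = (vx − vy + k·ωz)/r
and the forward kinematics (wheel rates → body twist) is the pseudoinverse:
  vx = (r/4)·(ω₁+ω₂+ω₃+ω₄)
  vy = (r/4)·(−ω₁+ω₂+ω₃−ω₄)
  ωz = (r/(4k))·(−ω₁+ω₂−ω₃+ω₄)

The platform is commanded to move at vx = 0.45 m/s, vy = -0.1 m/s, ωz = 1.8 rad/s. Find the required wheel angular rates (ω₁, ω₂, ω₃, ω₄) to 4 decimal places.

(-1.6750, 12.9250, -4.1750, 15.4250)

k = lx + ly = 0.2 + 0.18 = 0.3800;  k·ωz = 0.3800·1.8 = 0.6840
ω₁ (FL) = (vx − vy − k·ωz)/r = -0.1340/0.08 = -1.6750
ω₂ (FR) = (vx + vy + k·ωz)/r = 1.0340/0.08 = 12.9250
ω₃ (RL) = (vx + vy − k·ωz)/r = -0.3340/0.08 = -4.1750
ω₄ (RR) = (vx − vy + k·ωz)/r = 1.2340/0.08 = 15.4250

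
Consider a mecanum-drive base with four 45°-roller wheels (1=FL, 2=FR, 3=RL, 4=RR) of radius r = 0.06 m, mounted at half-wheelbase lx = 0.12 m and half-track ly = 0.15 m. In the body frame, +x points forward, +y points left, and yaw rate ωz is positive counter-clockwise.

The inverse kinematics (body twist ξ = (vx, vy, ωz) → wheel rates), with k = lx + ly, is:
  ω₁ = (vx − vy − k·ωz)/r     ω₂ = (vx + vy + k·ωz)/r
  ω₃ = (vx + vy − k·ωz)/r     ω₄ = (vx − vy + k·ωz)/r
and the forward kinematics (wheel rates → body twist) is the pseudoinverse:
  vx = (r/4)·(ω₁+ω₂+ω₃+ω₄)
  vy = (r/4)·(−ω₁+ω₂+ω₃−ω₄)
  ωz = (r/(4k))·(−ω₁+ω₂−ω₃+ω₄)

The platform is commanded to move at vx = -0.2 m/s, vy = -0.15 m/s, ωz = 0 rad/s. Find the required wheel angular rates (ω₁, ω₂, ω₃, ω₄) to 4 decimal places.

(-0.8333, -5.8333, -5.8333, -0.8333)

k = lx + ly = 0.12 + 0.15 = 0.2700;  k·ωz = 0.2700·0 = 0.0000
ω₁ (FL) = (vx − vy − k·ωz)/r = -0.0500/0.06 = -0.8333
ω₂ (FR) = (vx + vy + k·ωz)/r = -0.3500/0.06 = -5.8333
ω₃ (RL) = (vx + vy − k·ωz)/r = -0.3500/0.06 = -5.8333
ω₄ (RR) = (vx − vy + k·ωz)/r = -0.0500/0.06 = -0.8333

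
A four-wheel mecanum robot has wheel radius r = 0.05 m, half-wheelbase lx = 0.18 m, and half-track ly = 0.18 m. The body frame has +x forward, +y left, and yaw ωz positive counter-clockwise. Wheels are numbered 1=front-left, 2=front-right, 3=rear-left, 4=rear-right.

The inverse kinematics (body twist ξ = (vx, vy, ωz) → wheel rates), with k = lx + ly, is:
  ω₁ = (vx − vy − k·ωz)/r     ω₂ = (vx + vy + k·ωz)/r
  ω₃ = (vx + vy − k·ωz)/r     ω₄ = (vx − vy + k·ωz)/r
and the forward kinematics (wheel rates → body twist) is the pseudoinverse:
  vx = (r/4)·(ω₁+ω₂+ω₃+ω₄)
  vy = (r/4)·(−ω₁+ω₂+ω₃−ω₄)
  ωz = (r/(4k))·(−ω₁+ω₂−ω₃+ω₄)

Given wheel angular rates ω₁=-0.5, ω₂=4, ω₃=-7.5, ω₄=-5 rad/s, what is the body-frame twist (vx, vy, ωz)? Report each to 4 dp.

(-0.1125, 0.0250, 0.2431)

k = lx + ly = 0.18 + 0.18 = 0.3600
ω₁+ω₂+ω₃+ω₄ = -9.0000  →  vx = (0.05/4)·-9.0000 = -0.1125
−ω₁+ω₂+ω₃−ω₄ = 2.0000  →  vy = (0.05/4)·2.0000 = 0.0250
−ω₁+ω₂−ω₃+ω₄ = 7.0000  →  ωz = (0.05/1.4400)·7.0000 = 0.2431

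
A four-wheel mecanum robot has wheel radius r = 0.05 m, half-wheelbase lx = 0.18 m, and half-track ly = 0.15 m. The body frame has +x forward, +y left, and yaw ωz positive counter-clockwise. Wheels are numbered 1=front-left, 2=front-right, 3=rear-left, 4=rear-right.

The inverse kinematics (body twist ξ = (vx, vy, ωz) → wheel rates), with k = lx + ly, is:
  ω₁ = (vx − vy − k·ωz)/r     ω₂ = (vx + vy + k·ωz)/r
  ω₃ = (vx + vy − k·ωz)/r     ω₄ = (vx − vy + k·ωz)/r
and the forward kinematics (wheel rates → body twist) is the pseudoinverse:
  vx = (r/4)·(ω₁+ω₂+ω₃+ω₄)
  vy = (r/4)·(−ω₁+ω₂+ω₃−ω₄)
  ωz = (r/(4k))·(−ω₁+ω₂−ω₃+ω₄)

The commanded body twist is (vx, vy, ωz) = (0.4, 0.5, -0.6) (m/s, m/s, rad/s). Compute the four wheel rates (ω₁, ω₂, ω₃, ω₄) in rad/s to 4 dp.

k = lx + ly = 0.18 + 0.15 = 0.3300;  k·ωz = 0.3300·-0.6 = -0.1980
ω₁ (FL) = (vx − vy − k·ωz)/r = 0.0980/0.05 = 1.9600
ω₂ (FR) = (vx + vy + k·ωz)/r = 0.7020/0.05 = 14.0400
ω₃ (RL) = (vx + vy − k·ωz)/r = 1.0980/0.05 = 21.9600
ω₄ (RR) = (vx − vy + k·ωz)/r = -0.2980/0.05 = -5.9600

(1.9600, 14.0400, 21.9600, -5.9600)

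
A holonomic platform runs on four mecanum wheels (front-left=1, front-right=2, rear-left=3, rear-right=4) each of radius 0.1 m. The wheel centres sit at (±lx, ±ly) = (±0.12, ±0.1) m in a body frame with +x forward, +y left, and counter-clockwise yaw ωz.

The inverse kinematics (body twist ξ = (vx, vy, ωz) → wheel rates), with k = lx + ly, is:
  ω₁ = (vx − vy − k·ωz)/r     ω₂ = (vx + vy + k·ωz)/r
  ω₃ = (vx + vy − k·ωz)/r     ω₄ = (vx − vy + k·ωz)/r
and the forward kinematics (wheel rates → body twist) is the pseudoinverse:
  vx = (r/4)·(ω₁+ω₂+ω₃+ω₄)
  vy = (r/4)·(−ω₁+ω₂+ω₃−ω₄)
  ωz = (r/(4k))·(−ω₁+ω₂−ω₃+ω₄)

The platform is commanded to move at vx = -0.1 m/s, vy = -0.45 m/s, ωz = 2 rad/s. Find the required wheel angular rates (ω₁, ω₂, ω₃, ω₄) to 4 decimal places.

k = lx + ly = 0.12 + 0.1 = 0.2200;  k·ωz = 0.2200·2 = 0.4400
ω₁ (FL) = (vx − vy − k·ωz)/r = -0.0900/0.1 = -0.9000
ω₂ (FR) = (vx + vy + k·ωz)/r = -0.1100/0.1 = -1.1000
ω₃ (RL) = (vx + vy − k·ωz)/r = -0.9900/0.1 = -9.9000
ω₄ (RR) = (vx − vy + k·ωz)/r = 0.7900/0.1 = 7.9000

(-0.9000, -1.1000, -9.9000, 7.9000)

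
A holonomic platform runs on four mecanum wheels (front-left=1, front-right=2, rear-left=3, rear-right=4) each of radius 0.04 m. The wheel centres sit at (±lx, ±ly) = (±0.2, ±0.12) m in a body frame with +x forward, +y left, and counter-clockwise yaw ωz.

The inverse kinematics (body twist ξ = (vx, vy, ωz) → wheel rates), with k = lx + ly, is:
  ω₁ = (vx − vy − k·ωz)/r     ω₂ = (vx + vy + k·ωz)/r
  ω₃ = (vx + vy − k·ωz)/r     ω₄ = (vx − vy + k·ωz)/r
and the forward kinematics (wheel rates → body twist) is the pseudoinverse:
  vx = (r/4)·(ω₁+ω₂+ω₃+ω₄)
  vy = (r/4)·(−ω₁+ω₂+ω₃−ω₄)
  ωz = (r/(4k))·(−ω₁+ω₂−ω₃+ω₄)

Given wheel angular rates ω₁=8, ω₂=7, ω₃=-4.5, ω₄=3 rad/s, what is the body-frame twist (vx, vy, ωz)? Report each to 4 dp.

(0.1350, -0.0850, 0.2031)

k = lx + ly = 0.2 + 0.12 = 0.3200
ω₁+ω₂+ω₃+ω₄ = 13.5000  →  vx = (0.04/4)·13.5000 = 0.1350
−ω₁+ω₂+ω₃−ω₄ = -8.5000  →  vy = (0.04/4)·-8.5000 = -0.0850
−ω₁+ω₂−ω₃+ω₄ = 6.5000  →  ωz = (0.04/1.2800)·6.5000 = 0.2031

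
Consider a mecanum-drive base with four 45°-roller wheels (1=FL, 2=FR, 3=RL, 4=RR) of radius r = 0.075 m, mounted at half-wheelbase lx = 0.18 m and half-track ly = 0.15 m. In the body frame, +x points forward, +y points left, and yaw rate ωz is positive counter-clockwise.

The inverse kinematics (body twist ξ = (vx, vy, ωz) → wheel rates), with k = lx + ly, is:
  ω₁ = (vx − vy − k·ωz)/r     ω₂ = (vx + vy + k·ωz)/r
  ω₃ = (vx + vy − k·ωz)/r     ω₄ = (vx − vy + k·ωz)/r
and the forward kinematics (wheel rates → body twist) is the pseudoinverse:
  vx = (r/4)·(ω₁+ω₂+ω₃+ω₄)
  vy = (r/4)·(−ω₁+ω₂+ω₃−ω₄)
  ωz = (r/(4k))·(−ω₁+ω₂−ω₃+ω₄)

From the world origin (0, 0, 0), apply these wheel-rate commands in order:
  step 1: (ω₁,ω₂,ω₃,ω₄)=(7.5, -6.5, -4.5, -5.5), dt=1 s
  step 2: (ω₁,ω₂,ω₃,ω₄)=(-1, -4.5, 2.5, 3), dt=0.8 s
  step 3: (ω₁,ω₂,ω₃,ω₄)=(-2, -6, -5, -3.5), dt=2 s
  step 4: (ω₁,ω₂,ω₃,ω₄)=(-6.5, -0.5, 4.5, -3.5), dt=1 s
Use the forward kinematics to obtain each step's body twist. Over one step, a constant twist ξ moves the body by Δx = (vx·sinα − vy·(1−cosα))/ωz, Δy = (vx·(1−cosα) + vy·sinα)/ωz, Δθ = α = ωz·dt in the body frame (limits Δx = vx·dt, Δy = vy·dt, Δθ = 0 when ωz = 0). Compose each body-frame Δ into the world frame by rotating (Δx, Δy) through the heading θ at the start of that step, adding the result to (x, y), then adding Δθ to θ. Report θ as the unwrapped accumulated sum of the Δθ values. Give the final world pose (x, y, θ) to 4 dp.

(-0.5153, 0.4583, -1.3864)

step 1: ξ=(vx,vy,ωz)=(-0.1687, -0.2437, -0.8523), dt=1.0 → body Δ=(-0.2468, -0.1476, -0.8523) → world pose (-0.2468, -0.1476, -0.8523)
step 2: ξ=(vx,vy,ωz)=(0.0000, -0.0750, -0.1705), dt=0.8 → body Δ=(-0.0041, -0.0598, -0.1364) → world pose (-0.2945, -0.1839, -0.9886)
step 3: ξ=(vx,vy,ωz)=(-0.3094, -0.1031, -0.1420), dt=2.0 → body Δ=(-0.6396, -0.1162, -0.2841) → world pose (-0.7432, 0.2864, -1.2727)
step 4: ξ=(vx,vy,ωz)=(-0.1125, 0.2625, -0.1136), dt=1.0 → body Δ=(-0.0974, 0.2683, -0.1136) → world pose (-0.5153, 0.4583, -1.3864)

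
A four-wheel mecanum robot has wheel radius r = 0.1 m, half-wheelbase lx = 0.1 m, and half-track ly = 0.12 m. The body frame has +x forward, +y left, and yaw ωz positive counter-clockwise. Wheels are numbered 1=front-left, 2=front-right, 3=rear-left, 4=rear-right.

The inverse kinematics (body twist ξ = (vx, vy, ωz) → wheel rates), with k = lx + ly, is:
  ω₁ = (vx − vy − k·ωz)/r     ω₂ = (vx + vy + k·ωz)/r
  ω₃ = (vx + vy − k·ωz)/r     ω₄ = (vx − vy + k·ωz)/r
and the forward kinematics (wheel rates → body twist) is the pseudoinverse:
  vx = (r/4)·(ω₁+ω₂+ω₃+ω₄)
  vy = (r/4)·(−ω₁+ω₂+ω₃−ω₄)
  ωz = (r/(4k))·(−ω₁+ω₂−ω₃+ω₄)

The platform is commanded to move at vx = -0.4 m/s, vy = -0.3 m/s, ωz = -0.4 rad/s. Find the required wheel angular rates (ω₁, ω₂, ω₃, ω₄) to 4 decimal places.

(-0.1200, -7.8800, -6.1200, -1.8800)

k = lx + ly = 0.1 + 0.12 = 0.2200;  k·ωz = 0.2200·-0.4 = -0.0880
ω₁ (FL) = (vx − vy − k·ωz)/r = -0.0120/0.1 = -0.1200
ω₂ (FR) = (vx + vy + k·ωz)/r = -0.7880/0.1 = -7.8800
ω₃ (RL) = (vx + vy − k·ωz)/r = -0.6120/0.1 = -6.1200
ω₄ (RR) = (vx − vy + k·ωz)/r = -0.1880/0.1 = -1.8800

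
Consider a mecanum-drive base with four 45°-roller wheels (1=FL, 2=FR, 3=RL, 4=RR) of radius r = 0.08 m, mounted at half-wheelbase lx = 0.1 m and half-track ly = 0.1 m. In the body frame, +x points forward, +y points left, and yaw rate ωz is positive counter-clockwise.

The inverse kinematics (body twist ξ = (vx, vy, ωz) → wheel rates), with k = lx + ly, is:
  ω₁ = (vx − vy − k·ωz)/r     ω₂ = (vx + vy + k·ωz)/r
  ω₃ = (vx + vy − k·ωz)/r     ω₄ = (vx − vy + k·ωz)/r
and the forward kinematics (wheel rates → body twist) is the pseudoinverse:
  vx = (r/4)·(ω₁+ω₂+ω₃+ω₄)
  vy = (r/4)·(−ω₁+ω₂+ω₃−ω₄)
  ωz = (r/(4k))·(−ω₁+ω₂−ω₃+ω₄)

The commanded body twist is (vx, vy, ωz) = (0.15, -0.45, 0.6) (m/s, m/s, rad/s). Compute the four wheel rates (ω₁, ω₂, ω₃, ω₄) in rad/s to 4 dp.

(6.0000, -2.2500, -5.2500, 9.0000)

k = lx + ly = 0.1 + 0.1 = 0.2000;  k·ωz = 0.2000·0.6 = 0.1200
ω₁ (FL) = (vx − vy − k·ωz)/r = 0.4800/0.08 = 6.0000
ω₂ (FR) = (vx + vy + k·ωz)/r = -0.1800/0.08 = -2.2500
ω₃ (RL) = (vx + vy − k·ωz)/r = -0.4200/0.08 = -5.2500
ω₄ (RR) = (vx − vy + k·ωz)/r = 0.7200/0.08 = 9.0000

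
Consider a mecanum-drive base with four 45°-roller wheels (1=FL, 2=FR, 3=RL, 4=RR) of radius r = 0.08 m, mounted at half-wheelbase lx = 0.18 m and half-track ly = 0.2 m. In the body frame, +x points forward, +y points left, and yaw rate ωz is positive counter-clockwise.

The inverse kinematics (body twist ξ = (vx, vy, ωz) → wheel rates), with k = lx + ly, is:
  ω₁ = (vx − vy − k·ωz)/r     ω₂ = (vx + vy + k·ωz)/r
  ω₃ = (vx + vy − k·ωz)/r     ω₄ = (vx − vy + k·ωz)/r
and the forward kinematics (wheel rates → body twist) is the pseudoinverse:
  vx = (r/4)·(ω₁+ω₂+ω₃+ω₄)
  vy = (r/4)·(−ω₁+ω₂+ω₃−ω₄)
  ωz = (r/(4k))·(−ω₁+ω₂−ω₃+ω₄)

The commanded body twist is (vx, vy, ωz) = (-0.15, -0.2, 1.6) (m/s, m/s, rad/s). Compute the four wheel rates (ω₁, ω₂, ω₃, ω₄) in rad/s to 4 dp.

k = lx + ly = 0.18 + 0.2 = 0.3800;  k·ωz = 0.3800·1.6 = 0.6080
ω₁ (FL) = (vx − vy − k·ωz)/r = -0.5580/0.08 = -6.9750
ω₂ (FR) = (vx + vy + k·ωz)/r = 0.2580/0.08 = 3.2250
ω₃ (RL) = (vx + vy − k·ωz)/r = -0.9580/0.08 = -11.9750
ω₄ (RR) = (vx − vy + k·ωz)/r = 0.6580/0.08 = 8.2250

(-6.9750, 3.2250, -11.9750, 8.2250)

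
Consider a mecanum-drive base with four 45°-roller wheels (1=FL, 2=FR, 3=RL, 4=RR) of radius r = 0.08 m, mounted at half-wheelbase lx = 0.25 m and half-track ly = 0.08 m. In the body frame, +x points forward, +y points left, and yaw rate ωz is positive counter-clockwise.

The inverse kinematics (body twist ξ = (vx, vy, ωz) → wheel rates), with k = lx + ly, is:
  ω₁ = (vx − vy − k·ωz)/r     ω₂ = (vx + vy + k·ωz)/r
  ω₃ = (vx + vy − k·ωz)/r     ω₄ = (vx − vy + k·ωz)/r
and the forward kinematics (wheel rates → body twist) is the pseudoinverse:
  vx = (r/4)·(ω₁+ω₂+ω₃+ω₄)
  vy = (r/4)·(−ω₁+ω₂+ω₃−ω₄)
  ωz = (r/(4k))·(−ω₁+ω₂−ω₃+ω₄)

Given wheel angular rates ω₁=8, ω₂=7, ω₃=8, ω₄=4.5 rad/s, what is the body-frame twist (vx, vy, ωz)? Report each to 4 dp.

k = lx + ly = 0.25 + 0.08 = 0.3300
ω₁+ω₂+ω₃+ω₄ = 27.5000  →  vx = (0.08/4)·27.5000 = 0.5500
−ω₁+ω₂+ω₃−ω₄ = 2.5000  →  vy = (0.08/4)·2.5000 = 0.0500
−ω₁+ω₂−ω₃+ω₄ = -4.5000  →  ωz = (0.08/1.3200)·-4.5000 = -0.2727

(0.5500, 0.0500, -0.2727)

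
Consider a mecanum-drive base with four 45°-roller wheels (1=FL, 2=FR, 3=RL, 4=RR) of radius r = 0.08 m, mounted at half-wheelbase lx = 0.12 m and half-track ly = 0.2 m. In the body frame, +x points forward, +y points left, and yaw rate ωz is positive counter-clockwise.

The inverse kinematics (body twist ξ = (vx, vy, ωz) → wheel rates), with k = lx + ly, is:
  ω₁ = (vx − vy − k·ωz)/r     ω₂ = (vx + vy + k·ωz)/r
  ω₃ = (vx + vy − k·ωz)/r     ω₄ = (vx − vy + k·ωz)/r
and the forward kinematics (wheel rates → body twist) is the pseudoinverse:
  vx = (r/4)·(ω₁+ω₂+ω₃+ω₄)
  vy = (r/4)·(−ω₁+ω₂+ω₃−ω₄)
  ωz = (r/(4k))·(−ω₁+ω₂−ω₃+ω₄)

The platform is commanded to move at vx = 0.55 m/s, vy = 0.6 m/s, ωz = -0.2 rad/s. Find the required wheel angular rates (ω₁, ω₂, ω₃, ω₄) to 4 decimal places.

(0.1750, 13.5750, 15.1750, -1.4250)

k = lx + ly = 0.12 + 0.2 = 0.3200;  k·ωz = 0.3200·-0.2 = -0.0640
ω₁ (FL) = (vx − vy − k·ωz)/r = 0.0140/0.08 = 0.1750
ω₂ (FR) = (vx + vy + k·ωz)/r = 1.0860/0.08 = 13.5750
ω₃ (RL) = (vx + vy − k·ωz)/r = 1.2140/0.08 = 15.1750
ω₄ (RR) = (vx − vy + k·ωz)/r = -0.1140/0.08 = -1.4250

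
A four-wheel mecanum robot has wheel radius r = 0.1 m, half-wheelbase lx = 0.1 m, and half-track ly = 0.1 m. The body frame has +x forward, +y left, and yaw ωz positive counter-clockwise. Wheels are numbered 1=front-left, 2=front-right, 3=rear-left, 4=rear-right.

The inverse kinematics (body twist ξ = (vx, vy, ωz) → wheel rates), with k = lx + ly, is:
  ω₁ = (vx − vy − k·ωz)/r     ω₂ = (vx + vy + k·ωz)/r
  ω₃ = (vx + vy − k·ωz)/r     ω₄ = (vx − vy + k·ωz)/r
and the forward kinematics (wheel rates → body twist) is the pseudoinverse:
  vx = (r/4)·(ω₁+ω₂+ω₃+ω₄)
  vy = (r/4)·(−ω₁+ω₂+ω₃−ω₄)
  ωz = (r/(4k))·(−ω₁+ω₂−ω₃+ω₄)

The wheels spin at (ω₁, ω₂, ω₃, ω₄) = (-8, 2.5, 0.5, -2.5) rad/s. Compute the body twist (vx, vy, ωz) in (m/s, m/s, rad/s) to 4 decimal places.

(-0.1875, 0.3375, 0.9375)

k = lx + ly = 0.1 + 0.1 = 0.2000
ω₁+ω₂+ω₃+ω₄ = -7.5000  →  vx = (0.1/4)·-7.5000 = -0.1875
−ω₁+ω₂+ω₃−ω₄ = 13.5000  →  vy = (0.1/4)·13.5000 = 0.3375
−ω₁+ω₂−ω₃+ω₄ = 7.5000  →  ωz = (0.1/0.8000)·7.5000 = 0.9375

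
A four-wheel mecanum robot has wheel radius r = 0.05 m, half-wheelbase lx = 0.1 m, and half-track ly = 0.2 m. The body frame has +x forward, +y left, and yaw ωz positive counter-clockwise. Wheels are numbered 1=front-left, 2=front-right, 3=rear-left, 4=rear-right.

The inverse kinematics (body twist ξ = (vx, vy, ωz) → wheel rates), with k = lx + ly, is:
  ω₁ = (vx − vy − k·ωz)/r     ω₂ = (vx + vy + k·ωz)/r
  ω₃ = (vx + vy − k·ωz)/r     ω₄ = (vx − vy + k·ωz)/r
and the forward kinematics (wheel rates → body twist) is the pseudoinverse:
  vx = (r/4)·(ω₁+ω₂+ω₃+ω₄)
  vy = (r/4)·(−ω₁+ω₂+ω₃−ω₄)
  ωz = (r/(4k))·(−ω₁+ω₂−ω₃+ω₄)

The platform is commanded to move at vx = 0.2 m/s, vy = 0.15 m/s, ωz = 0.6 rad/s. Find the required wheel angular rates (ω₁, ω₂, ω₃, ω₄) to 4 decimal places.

(-2.6000, 10.6000, 3.4000, 4.6000)

k = lx + ly = 0.1 + 0.2 = 0.3000;  k·ωz = 0.3000·0.6 = 0.1800
ω₁ (FL) = (vx − vy − k·ωz)/r = -0.1300/0.05 = -2.6000
ω₂ (FR) = (vx + vy + k·ωz)/r = 0.5300/0.05 = 10.6000
ω₃ (RL) = (vx + vy − k·ωz)/r = 0.1700/0.05 = 3.4000
ω₄ (RR) = (vx − vy + k·ωz)/r = 0.2300/0.05 = 4.6000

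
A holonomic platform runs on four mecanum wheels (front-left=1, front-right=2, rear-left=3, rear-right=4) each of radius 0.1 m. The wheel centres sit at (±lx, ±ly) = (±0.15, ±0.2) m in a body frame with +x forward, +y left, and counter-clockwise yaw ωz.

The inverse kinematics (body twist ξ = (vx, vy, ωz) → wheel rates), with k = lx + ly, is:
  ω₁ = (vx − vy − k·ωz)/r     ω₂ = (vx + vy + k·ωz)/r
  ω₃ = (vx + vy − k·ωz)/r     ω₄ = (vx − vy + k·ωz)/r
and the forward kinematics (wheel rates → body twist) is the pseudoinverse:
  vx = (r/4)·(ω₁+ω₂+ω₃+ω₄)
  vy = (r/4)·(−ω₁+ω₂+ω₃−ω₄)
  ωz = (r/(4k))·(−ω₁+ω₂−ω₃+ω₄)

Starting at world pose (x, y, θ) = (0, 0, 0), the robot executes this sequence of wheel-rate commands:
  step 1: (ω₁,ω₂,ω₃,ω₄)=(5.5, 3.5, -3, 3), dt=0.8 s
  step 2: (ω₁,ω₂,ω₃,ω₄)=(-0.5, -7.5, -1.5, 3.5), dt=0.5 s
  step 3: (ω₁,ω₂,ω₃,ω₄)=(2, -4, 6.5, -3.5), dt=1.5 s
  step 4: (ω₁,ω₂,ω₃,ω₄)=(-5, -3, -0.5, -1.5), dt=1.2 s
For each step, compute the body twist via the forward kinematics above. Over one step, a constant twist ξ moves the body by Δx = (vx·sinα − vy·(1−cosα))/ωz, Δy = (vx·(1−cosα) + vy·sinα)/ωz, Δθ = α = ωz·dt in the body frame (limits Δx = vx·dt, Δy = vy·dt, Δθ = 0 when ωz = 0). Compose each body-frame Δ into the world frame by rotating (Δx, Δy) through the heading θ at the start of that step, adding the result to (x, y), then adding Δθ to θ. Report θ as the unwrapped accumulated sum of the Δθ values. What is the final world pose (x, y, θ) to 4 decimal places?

(0.3352, 0.0847, -1.4714)

step 1: ξ=(vx,vy,ωz)=(0.2250, -0.2000, 0.2857), dt=0.8 → body Δ=(0.1966, -0.1381, 0.2286) → world pose (0.1966, -0.1381, 0.2286)
step 2: ξ=(vx,vy,ωz)=(-0.1500, -0.3000, -0.1429), dt=0.5 → body Δ=(-0.0803, -0.1472, -0.0714) → world pose (0.1518, -0.2997, 0.1571)
step 3: ξ=(vx,vy,ωz)=(0.0250, 0.1000, -1.1429), dt=1.5 → body Δ=(0.1217, 0.0616, -1.7143) → world pose (0.2623, -0.2198, -1.5571)
step 4: ξ=(vx,vy,ωz)=(-0.2500, 0.0750, 0.0714), dt=1.2 → body Δ=(-0.3035, 0.0770, 0.0857) → world pose (0.3352, 0.0847, -1.4714)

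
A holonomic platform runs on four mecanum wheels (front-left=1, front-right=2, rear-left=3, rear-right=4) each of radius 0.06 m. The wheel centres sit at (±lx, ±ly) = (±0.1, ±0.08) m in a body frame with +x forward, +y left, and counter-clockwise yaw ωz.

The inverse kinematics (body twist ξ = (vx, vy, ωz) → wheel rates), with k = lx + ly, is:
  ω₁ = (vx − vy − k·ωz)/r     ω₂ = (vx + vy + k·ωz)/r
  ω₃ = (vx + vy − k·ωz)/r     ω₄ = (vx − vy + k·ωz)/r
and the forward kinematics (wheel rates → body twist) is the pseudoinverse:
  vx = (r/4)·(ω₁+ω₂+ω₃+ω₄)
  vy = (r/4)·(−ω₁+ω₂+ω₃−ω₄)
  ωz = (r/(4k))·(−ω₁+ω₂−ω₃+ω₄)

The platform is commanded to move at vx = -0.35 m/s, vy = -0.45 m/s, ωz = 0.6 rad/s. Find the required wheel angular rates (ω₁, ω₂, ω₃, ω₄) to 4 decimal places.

k = lx + ly = 0.1 + 0.08 = 0.1800;  k·ωz = 0.1800·0.6 = 0.1080
ω₁ (FL) = (vx − vy − k·ωz)/r = -0.0080/0.06 = -0.1333
ω₂ (FR) = (vx + vy + k·ωz)/r = -0.6920/0.06 = -11.5333
ω₃ (RL) = (vx + vy − k·ωz)/r = -0.9080/0.06 = -15.1333
ω₄ (RR) = (vx − vy + k·ωz)/r = 0.2080/0.06 = 3.4667

(-0.1333, -11.5333, -15.1333, 3.4667)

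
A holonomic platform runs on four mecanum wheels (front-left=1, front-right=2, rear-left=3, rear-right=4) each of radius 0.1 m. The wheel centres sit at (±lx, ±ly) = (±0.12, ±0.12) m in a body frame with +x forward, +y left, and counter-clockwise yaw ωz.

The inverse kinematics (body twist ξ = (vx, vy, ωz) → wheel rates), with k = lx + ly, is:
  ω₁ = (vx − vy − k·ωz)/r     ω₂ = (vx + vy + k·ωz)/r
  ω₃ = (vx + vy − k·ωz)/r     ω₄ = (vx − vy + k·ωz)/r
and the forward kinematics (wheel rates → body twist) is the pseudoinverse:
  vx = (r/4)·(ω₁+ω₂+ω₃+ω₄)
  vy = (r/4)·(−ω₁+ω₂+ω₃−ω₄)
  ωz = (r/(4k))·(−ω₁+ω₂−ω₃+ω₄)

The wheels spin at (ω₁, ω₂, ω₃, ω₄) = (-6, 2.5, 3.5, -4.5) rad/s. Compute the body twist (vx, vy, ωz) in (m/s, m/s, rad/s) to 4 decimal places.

(-0.1125, 0.4125, 0.0521)

k = lx + ly = 0.12 + 0.12 = 0.2400
ω₁+ω₂+ω₃+ω₄ = -4.5000  →  vx = (0.1/4)·-4.5000 = -0.1125
−ω₁+ω₂+ω₃−ω₄ = 16.5000  →  vy = (0.1/4)·16.5000 = 0.4125
−ω₁+ω₂−ω₃+ω₄ = 0.5000  →  ωz = (0.1/0.9600)·0.5000 = 0.0521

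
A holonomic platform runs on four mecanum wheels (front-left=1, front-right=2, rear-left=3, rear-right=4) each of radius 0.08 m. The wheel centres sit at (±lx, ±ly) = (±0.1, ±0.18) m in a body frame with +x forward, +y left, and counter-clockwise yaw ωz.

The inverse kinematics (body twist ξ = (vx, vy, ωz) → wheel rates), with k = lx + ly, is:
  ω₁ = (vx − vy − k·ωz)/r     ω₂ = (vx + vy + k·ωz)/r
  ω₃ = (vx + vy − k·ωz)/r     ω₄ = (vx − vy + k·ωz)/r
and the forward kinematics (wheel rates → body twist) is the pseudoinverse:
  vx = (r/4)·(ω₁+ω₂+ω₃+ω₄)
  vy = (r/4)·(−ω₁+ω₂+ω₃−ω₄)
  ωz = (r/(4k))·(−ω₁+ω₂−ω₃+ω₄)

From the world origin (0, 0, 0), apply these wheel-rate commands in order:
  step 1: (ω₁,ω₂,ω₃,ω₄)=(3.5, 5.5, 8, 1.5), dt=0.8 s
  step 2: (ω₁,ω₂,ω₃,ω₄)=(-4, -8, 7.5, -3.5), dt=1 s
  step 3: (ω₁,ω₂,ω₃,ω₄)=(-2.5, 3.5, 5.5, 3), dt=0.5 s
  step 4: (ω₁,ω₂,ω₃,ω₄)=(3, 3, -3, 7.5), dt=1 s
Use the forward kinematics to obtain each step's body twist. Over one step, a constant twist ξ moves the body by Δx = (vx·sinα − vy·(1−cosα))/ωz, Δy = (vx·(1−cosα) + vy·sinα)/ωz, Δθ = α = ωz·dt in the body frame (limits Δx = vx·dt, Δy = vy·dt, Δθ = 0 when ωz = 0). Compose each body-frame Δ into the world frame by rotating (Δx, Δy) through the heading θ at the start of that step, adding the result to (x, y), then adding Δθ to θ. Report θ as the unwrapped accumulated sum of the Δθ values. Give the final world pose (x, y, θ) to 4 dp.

(0.3952, -0.0560, -0.4536)

step 1: ξ=(vx,vy,ωz)=(0.3700, 0.1700, -0.3214), dt=0.8 → body Δ=(0.3101, 0.0967, -0.2571) → world pose (0.3101, 0.0967, -0.2571)
step 2: ξ=(vx,vy,ωz)=(-0.1600, 0.1400, -1.0714), dt=1.0 → body Δ=(-0.0630, 0.1925, -1.0714) → world pose (0.2982, 0.2989, -1.3286)
step 3: ξ=(vx,vy,ωz)=(0.1900, 0.1700, 0.2500), dt=0.5 → body Δ=(0.0894, 0.0907, 0.1250) → world pose (0.4077, 0.2338, -1.2036)
step 4: ξ=(vx,vy,ωz)=(0.2100, -0.2100, 0.7500), dt=1.0 → body Δ=(0.2660, -0.1157, 0.7500) → world pose (0.3952, -0.0560, -0.4536)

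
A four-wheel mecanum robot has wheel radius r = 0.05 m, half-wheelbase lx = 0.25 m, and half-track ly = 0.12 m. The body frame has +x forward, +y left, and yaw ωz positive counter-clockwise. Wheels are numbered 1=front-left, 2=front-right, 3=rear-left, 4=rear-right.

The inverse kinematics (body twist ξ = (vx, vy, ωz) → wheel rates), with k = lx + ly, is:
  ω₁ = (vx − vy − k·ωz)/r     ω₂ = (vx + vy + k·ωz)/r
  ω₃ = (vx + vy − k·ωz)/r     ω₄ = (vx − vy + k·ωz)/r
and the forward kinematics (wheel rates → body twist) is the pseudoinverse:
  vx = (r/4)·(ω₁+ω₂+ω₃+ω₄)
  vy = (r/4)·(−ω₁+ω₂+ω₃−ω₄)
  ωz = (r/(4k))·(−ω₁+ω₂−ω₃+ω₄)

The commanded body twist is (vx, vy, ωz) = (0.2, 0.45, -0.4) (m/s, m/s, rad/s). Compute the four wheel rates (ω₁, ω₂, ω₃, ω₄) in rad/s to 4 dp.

(-2.0400, 10.0400, 15.9600, -7.9600)

k = lx + ly = 0.25 + 0.12 = 0.3700;  k·ωz = 0.3700·-0.4 = -0.1480
ω₁ (FL) = (vx − vy − k·ωz)/r = -0.1020/0.05 = -2.0400
ω₂ (FR) = (vx + vy + k·ωz)/r = 0.5020/0.05 = 10.0400
ω₃ (RL) = (vx + vy − k·ωz)/r = 0.7980/0.05 = 15.9600
ω₄ (RR) = (vx − vy + k·ωz)/r = -0.3980/0.05 = -7.9600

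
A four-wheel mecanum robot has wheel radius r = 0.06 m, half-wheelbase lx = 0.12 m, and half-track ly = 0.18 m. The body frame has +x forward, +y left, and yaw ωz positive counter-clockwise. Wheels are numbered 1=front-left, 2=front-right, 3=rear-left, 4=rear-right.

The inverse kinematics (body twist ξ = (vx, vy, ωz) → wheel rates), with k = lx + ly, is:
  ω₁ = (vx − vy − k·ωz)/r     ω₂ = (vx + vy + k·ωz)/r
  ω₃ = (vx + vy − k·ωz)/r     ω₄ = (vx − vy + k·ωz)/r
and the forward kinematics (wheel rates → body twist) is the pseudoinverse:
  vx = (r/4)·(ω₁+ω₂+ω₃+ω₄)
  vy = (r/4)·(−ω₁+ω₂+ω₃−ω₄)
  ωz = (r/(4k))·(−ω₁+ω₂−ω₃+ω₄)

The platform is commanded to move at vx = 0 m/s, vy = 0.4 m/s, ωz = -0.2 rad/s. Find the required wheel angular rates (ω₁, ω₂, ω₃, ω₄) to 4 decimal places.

(-5.6667, 5.6667, 7.6667, -7.6667)

k = lx + ly = 0.12 + 0.18 = 0.3000;  k·ωz = 0.3000·-0.2 = -0.0600
ω₁ (FL) = (vx − vy − k·ωz)/r = -0.3400/0.06 = -5.6667
ω₂ (FR) = (vx + vy + k·ωz)/r = 0.3400/0.06 = 5.6667
ω₃ (RL) = (vx + vy − k·ωz)/r = 0.4600/0.06 = 7.6667
ω₄ (RR) = (vx − vy + k·ωz)/r = -0.4600/0.06 = -7.6667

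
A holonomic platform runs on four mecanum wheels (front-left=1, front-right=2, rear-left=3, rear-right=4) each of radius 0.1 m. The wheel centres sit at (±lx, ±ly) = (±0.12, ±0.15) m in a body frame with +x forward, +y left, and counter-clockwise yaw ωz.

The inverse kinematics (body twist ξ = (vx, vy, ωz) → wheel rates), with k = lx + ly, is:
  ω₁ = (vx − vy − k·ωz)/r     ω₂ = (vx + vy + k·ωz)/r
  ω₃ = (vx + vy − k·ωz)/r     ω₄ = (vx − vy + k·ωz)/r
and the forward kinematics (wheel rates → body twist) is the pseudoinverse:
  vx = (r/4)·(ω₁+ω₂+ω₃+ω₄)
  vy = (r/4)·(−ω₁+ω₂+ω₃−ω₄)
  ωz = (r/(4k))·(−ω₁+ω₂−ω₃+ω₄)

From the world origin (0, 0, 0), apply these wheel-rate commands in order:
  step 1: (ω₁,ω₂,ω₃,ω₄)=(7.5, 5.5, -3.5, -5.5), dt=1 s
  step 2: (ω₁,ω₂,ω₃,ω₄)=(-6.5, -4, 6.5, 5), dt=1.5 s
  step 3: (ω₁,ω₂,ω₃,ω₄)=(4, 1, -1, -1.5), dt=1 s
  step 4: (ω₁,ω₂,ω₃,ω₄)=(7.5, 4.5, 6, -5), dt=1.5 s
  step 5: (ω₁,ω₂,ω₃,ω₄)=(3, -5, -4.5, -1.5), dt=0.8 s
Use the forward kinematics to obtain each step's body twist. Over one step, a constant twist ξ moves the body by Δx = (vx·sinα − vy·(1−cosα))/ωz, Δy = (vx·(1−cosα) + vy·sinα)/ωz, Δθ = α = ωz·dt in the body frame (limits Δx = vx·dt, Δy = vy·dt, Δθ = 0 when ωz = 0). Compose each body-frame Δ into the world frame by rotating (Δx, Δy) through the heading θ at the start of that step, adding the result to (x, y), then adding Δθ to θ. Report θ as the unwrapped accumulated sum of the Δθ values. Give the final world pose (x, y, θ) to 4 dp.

(0.5304, -0.1040, -2.8704)

step 1: ξ=(vx,vy,ωz)=(0.1000, 0.0000, -0.3704), dt=1.0 → body Δ=(0.0977, -0.0183, -0.3704) → world pose (0.0977, -0.0183, -0.3704)
step 2: ξ=(vx,vy,ωz)=(0.0250, 0.1000, 0.0926), dt=1.5 → body Δ=(0.0270, 0.1521, 0.1389) → world pose (0.1779, 0.1137, -0.2315)
step 3: ξ=(vx,vy,ωz)=(0.0625, -0.0625, -0.3241), dt=1.0 → body Δ=(0.0514, -0.0715, -0.3241) → world pose (0.2116, 0.0324, -0.5556)
step 4: ξ=(vx,vy,ωz)=(0.3250, 0.2000, -1.2963), dt=1.5 → body Δ=(0.4440, -0.1986, -1.9444) → world pose (0.4841, -0.3705, -2.5000)
step 5: ξ=(vx,vy,ωz)=(-0.2000, -0.2750, -0.4630), dt=0.8 → body Δ=(-0.1966, -0.1857, -0.3704) → world pose (0.5304, -0.1040, -2.8704)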